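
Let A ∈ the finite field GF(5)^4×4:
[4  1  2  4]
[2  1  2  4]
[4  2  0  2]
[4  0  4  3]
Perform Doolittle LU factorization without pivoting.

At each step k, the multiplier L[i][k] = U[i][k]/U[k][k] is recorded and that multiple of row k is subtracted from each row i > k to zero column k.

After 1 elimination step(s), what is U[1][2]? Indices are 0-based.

U[1][2] = 1

Step 1: pivot at (0,0) is 4.
  row1 ← row1 − (3)·row0  ⇒  L[1][0]=3, U row1=(0, 3, 1, 2)
  row2 ← row2 − (1)·row0  ⇒  L[2][0]=1, U row2=(0, 1, 3, 3)
  row3 ← row3 − (1)·row0  ⇒  L[3][0]=1, U row3=(0, 4, 2, 4)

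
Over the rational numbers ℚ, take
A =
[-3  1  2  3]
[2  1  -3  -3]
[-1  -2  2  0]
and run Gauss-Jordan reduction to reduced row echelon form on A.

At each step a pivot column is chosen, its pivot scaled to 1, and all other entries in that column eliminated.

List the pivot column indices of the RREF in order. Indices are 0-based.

pivot columns: 0, 1, 2

[1] R0 /= -3  ⇒  (1, -1/3, -2/3, -1)
     R1 -= 2·R0  ⇒  (0, 5/3, -5/3, -1)
     R2 -= -1·R0  ⇒  (0, -7/3, 4/3, -1)
[2] R1 /= 5/3  ⇒  (0, 1, -1, -3/5)
     R0 -= -1/3·R1  ⇒  (1, 0, -1, -6/5)
     R2 -= -7/3·R1  ⇒  (0, 0, -1, -12/5)
[3] R2 /= -1  ⇒  (0, 0, 1, 12/5)
     R0 -= -1·R2  ⇒  (1, 0, 0, 6/5)
     R1 -= -1·R2  ⇒  (0, 1, 0, 9/5)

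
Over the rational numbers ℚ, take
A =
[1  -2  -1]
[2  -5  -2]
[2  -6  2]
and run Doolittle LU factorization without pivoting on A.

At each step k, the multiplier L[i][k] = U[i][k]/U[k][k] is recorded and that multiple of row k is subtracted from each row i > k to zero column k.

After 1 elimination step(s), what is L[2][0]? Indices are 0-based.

k=0: U[0][0]=1
  eliminate (1,0): mult=2, new row 1: (0, -1, 0); set L[1][0]=2
  eliminate (2,0): mult=2, new row 2: (0, -2, 4); set L[2][0]=2

L[2][0] = 2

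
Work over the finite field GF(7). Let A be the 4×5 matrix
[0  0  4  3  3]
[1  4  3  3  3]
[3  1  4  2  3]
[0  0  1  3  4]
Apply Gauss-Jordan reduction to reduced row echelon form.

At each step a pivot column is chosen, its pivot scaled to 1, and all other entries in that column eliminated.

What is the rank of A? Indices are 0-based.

step 1: exchange rows 0,1
step 1: normalize row 0 (÷1) = (1, 4, 3, 3, 3)
  row 2: subtract 3×row0 = (0, 3, 2, 0, 1)
step 2: exchange rows 1,2
step 2: normalize row 1 (÷3) = (0, 1, 3, 0, 5)
  row 0: subtract 4×row1 = (1, 0, 5, 3, 4)
step 3: normalize row 2 (÷4) = (0, 0, 1, 6, 6)
  row 0: subtract 5×row2 = (1, 0, 0, 1, 2)
  row 1: subtract 3×row2 = (0, 1, 0, 3, 1)
  row 3: subtract 1×row2 = (0, 0, 0, 4, 5)
step 4: normalize row 3 (÷4) = (0, 0, 0, 1, 3)
  row 0: subtract 1×row3 = (1, 0, 0, 0, 6)
  row 1: subtract 3×row3 = (0, 1, 0, 0, 6)
  row 2: subtract 6×row3 = (0, 0, 1, 0, 2)

rank = 4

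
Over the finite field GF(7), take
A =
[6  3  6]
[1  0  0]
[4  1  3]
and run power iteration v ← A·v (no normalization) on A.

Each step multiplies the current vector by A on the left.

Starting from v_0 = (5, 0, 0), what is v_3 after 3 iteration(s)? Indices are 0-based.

v_3 = (3, 0, 4)

v_0 = (5, 0, 0).
v_1 = A·v_0 = (2, 5, 6).
v_2 = A·v_1 = (0, 2, 3).
v_3 = A·v_2 = (3, 0, 4).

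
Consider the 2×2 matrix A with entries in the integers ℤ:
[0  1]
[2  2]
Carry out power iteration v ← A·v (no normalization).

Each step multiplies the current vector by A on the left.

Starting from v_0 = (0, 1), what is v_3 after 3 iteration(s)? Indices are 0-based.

v_3 = (6, 16)

v_0 = (0, 1).
v_1 = A·v_0 = (1, 2).
v_2 = A·v_1 = (2, 6).
v_3 = A·v_2 = (6, 16).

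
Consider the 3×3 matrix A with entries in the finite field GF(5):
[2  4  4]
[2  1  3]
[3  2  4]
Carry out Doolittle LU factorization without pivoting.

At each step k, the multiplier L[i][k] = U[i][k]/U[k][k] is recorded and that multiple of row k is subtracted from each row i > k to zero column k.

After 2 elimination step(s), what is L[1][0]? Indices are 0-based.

[col 0] pivot 2
  R1 -= 1*R0 → (0, 2, 4)  (L[1][0] := 1)
  R2 -= 4*R0 → (0, 1, 3)  (L[2][0] := 4)
[col 1] pivot 2
  R2 -= 3*R1 → (0, 0, 1)  (L[2][1] := 3)

L[1][0] = 1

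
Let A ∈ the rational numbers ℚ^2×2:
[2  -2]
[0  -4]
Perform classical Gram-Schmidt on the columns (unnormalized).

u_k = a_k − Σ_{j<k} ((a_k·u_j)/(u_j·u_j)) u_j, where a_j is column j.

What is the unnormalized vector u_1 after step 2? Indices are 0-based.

Step 1: u_0 = a_0 = (2, 0).
Step 2: u_1 = a_1 − (-1)·u_0 = (0, -4).

u_1 = (0, -4)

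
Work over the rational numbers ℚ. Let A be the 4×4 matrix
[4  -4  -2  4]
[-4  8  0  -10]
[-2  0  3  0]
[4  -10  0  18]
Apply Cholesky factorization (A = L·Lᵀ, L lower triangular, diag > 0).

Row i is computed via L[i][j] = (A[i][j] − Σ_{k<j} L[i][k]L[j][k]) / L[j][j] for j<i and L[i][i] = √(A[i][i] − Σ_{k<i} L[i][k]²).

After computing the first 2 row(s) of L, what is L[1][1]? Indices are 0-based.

L[1][1] = 2

Step 1: L[0][0] = √(4) = 2.
  L[1][0] = (-4) / L[0][0] = -2.
Step 2: L[1][1] = √(4) = 2.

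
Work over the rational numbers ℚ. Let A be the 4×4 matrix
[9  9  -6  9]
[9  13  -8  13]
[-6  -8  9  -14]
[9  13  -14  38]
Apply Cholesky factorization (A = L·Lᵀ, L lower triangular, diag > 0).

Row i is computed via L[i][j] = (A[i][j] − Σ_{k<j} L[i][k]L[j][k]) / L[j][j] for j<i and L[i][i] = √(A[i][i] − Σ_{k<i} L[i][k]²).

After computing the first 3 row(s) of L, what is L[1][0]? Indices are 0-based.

Step 1: L[0][0] = √(9) = 3.
  L[1][0] = (9) / L[0][0] = 3.
Step 2: L[1][1] = √(4) = 2.
  L[2][0] = (-6) / L[0][0] = -2.
  L[2][1] = (-2) / L[1][1] = -1.
Step 3: L[2][2] = √(4) = 2.

L[1][0] = 3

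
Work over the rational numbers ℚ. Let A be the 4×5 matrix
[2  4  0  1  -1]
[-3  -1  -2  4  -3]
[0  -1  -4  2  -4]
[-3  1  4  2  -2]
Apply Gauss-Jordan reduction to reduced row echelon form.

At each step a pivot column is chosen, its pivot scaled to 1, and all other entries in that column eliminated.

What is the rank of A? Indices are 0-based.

pivot(0,0)=2: scale R0 → (1, 2, 0, 1/2, -1/2)
  clear (1,0): R1 −= (-3)R0 → (0, 5, -2, 11/2, -9/2)
  clear (3,0): R3 −= (-3)R0 → (0, 7, 4, 7/2, -7/2)
pivot(1,1)=5: scale R1 → (0, 1, -2/5, 11/10, -9/10)
  clear (0,1): R0 −= (2)R1 → (1, 0, 4/5, -17/10, 13/10)
  clear (2,1): R2 −= (-1)R1 → (0, 0, -22/5, 31/10, -49/10)
  clear (3,1): R3 −= (7)R1 → (0, 0, 34/5, -21/5, 14/5)
pivot(2,2)=-22/5: scale R2 → (0, 0, 1, -31/44, 49/44)
  clear (0,2): R0 −= (4/5)R2 → (1, 0, 0, -25/22, 9/22)
  clear (1,2): R1 −= (-2/5)R2 → (0, 1, 0, 9/11, -5/11)
  clear (3,2): R3 −= (34/5)R2 → (0, 0, 0, 13/22, -105/22)
pivot(3,3)=13/22: scale R3 → (0, 0, 0, 1, -105/13)
  clear (0,3): R0 −= (-25/22)R3 → (1, 0, 0, 0, -114/13)
  clear (1,3): R1 −= (9/11)R3 → (0, 1, 0, 0, 80/13)
  clear (2,3): R2 −= (-31/44)R3 → (0, 0, 1, 0, -119/26)

rank = 4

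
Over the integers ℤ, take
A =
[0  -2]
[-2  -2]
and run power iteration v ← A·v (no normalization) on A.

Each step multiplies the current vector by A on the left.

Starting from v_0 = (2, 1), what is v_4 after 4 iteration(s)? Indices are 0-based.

v_0 = (2, 1).
v_1 = A·v_0 = (-2, -6).
v_2 = A·v_1 = (12, 16).
v_3 = A·v_2 = (-32, -56).
v_4 = A·v_3 = (112, 176).

v_4 = (112, 176)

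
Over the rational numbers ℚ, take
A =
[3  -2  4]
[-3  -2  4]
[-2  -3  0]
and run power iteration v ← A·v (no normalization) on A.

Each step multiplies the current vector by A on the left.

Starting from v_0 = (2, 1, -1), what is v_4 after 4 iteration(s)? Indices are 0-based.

v_4 = (172, -668, -772)

v_0 = (2, 1, -1).
v_1 = A·v_0 = (0, -12, -7).
v_2 = A·v_1 = (-4, -4, 36).
v_3 = A·v_2 = (140, 164, 20).
v_4 = A·v_3 = (172, -668, -772).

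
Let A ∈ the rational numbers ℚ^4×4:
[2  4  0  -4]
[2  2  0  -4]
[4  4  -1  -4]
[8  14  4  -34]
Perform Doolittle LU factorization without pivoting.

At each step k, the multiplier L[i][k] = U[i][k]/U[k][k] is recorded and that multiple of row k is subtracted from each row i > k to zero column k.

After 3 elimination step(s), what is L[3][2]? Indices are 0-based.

[col 0] pivot 2
  R1 -= 1*R0 → (0, -2, 0, 0)  (L[1][0] := 1)
  R2 -= 2*R0 → (0, -4, -1, 4)  (L[2][0] := 2)
  R3 -= 4*R0 → (0, -2, 4, -18)  (L[3][0] := 4)
[col 1] pivot -2
  R2 -= 2*R1 → (0, 0, -1, 4)  (L[2][1] := 2)
  R3 -= 1*R1 → (0, 0, 4, -18)  (L[3][1] := 1)
[col 2] pivot -1
  R3 -= -4*R2 → (0, 0, 0, -2)  (L[3][2] := -4)

L[3][2] = -4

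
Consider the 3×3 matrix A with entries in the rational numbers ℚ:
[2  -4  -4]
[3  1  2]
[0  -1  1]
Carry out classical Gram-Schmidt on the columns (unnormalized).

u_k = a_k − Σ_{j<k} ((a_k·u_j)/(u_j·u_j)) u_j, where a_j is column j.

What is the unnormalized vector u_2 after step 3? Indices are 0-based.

u_2 = (-90/209, 60/209, 420/209)

Step 1: u_0 = a_0 = (2, 3, 0).
Step 2: u_1 = a_1 − (-5/13)·u_0 = (-42/13, 28/13, -1).
Step 3: u_2 = a_2 − (-2/13)·u_0 − (211/209)·u_1 = (-90/209, 60/209, 420/209).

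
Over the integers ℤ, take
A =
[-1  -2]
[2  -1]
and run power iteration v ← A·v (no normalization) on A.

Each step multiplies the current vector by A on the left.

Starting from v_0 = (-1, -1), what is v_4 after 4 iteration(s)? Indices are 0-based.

v_4 = (31, -17)

v_0 = (-1, -1).
v_1 = A·v_0 = (3, -1).
v_2 = A·v_1 = (-1, 7).
v_3 = A·v_2 = (-13, -9).
v_4 = A·v_3 = (31, -17).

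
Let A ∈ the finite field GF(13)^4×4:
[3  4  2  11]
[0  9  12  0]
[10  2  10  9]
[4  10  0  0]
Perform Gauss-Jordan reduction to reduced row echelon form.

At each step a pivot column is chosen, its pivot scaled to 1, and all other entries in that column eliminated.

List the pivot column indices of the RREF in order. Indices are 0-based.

pivot columns: 0, 1, 2, 3

step 1: normalize row 0 (÷3) = (1, 10, 5, 8)
  row 2: subtract 10×row0 = (0, 6, 12, 7)
  row 3: subtract 4×row0 = (0, 9, 6, 7)
step 2: normalize row 1 (÷9) = (0, 1, 10, 0)
  row 0: subtract 10×row1 = (1, 0, 9, 8)
  row 2: subtract 6×row1 = (0, 0, 4, 7)
  row 3: subtract 9×row1 = (0, 0, 7, 7)
step 3: normalize row 2 (÷4) = (0, 0, 1, 5)
  row 0: subtract 9×row2 = (1, 0, 0, 2)
  row 1: subtract 10×row2 = (0, 1, 0, 2)
  row 3: subtract 7×row2 = (0, 0, 0, 11)
step 4: normalize row 3 (÷11) = (0, 0, 0, 1)
  row 0: subtract 2×row3 = (1, 0, 0, 0)
  row 1: subtract 2×row3 = (0, 1, 0, 0)
  row 2: subtract 5×row3 = (0, 0, 1, 0)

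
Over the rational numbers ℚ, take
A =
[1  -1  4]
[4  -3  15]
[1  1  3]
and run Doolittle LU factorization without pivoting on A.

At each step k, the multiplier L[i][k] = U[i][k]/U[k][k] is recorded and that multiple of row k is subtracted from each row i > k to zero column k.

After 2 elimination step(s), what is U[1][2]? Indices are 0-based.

U[1][2] = -1

k=0: U[0][0]=1
  eliminate (1,0): mult=4, new row 1: (0, 1, -1); set L[1][0]=4
  eliminate (2,0): mult=1, new row 2: (0, 2, -1); set L[2][0]=1
k=1: U[1][1]=1
  eliminate (2,1): mult=2, new row 2: (0, 0, 1); set L[2][1]=2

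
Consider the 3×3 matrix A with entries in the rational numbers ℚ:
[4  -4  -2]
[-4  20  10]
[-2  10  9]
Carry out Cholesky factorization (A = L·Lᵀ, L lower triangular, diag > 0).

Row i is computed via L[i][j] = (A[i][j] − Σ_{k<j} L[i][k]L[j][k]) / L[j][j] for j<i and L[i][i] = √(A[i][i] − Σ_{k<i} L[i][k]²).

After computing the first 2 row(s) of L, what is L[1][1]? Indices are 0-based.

Step 1: L[0][0] = √(4) = 2.
  L[1][0] = (-4) / L[0][0] = -2.
Step 2: L[1][1] = √(16) = 4.

L[1][1] = 4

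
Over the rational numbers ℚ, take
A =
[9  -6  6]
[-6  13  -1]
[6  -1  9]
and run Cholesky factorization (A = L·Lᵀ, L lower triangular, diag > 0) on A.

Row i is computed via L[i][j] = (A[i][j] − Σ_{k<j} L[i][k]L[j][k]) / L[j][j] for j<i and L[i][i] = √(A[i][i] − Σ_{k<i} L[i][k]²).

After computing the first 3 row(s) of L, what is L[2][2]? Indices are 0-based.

L[2][2] = 2

Step 1: L[0][0] = √(9) = 3.
  L[1][0] = (-6) / L[0][0] = -2.
Step 2: L[1][1] = √(9) = 3.
  L[2][0] = (6) / L[0][0] = 2.
  L[2][1] = (3) / L[1][1] = 1.
Step 3: L[2][2] = √(4) = 2.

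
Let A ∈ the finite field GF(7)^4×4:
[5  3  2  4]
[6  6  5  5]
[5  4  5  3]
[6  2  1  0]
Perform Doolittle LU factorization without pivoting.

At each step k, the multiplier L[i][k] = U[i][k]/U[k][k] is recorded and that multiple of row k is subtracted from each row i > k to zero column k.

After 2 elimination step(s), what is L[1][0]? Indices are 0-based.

L[1][0] = 4

k=0: U[0][0]=5
  eliminate (1,0): mult=4, new row 1: (0, 1, 4, 3); set L[1][0]=4
  eliminate (2,0): mult=1, new row 2: (0, 1, 3, 6); set L[2][0]=1
  eliminate (3,0): mult=4, new row 3: (0, 4, 0, 5); set L[3][0]=4
k=1: U[1][1]=1
  eliminate (2,1): mult=1, new row 2: (0, 0, 6, 3); set L[2][1]=1
  eliminate (3,1): mult=4, new row 3: (0, 0, 5, 0); set L[3][1]=4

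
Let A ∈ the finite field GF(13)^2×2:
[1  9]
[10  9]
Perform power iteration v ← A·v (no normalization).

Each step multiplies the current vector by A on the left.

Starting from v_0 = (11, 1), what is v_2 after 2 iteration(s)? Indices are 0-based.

v_2 = (12, 10)

v_0 = (11, 1).
v_1 = A·v_0 = (7, 2).
v_2 = A·v_1 = (12, 10).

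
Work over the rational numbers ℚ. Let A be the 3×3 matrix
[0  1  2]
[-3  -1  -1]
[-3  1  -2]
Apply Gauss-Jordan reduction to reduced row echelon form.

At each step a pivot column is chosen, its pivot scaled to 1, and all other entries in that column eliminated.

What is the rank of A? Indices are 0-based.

pivot(0,0): swap R0↔R1
pivot(0,0)=-3: scale R0 → (1, 1/3, 1/3)
  clear (2,0): R2 −= (-3)R0 → (0, 2, -1)
pivot(1,1)=1: scale R1 → (0, 1, 2)
  clear (0,1): R0 −= (1/3)R1 → (1, 0, -1/3)
  clear (2,1): R2 −= (2)R1 → (0, 0, -5)
pivot(2,2)=-5: scale R2 → (0, 0, 1)
  clear (0,2): R0 −= (-1/3)R2 → (1, 0, 0)
  clear (1,2): R1 −= (2)R2 → (0, 1, 0)

rank = 3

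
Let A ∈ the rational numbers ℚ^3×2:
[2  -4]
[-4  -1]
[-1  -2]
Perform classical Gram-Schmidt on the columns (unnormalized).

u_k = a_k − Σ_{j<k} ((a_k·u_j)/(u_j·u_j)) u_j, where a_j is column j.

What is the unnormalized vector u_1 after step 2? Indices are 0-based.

Step 1: u_0 = a_0 = (2, -4, -1).
Step 2: u_1 = a_1 − (-2/21)·u_0 = (-80/21, -29/21, -44/21).

u_1 = (-80/21, -29/21, -44/21)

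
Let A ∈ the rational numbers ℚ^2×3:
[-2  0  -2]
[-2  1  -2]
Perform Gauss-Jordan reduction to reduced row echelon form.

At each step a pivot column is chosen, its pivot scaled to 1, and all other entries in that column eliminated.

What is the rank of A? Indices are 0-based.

pivot(0,0)=-2: scale R0 → (1, 0, 1)
  clear (1,0): R1 −= (-2)R0 → (0, 1, 0)
pivot(1,1)=1: scale R1 → (0, 1, 0)

rank = 2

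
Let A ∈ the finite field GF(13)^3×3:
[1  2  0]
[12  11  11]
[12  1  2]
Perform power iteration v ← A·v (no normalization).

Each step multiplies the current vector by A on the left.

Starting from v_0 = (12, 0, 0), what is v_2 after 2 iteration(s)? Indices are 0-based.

v_2 = (1, 10, 4)

v_0 = (12, 0, 0).
v_1 = A·v_0 = (12, 1, 1).
v_2 = A·v_1 = (1, 10, 4).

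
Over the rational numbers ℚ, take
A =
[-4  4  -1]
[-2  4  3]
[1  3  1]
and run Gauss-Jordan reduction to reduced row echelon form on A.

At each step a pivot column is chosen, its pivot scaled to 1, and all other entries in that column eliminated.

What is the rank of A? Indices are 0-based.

rank = 3

pivot(0,0)=-4: scale R0 → (1, -1, 1/4)
  clear (1,0): R1 −= (-2)R0 → (0, 2, 7/2)
  clear (2,0): R2 −= (1)R0 → (0, 4, 3/4)
pivot(1,1)=2: scale R1 → (0, 1, 7/4)
  clear (0,1): R0 −= (-1)R1 → (1, 0, 2)
  clear (2,1): R2 −= (4)R1 → (0, 0, -25/4)
pivot(2,2)=-25/4: scale R2 → (0, 0, 1)
  clear (0,2): R0 −= (2)R2 → (1, 0, 0)
  clear (1,2): R1 −= (7/4)R2 → (0, 1, 0)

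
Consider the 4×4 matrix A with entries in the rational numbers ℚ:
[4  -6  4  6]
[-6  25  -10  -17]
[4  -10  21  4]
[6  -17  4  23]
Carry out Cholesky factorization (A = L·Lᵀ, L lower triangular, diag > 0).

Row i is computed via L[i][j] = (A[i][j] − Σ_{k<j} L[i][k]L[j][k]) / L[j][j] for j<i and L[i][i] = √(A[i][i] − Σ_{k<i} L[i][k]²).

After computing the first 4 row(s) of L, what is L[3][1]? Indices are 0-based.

L[3][1] = -2

Step 1: L[0][0] = √(4) = 2.
  L[1][0] = (-6) / L[0][0] = -3.
Step 2: L[1][1] = √(16) = 4.
  L[2][0] = (4) / L[0][0] = 2.
  L[2][1] = (-4) / L[1][1] = -1.
Step 3: L[2][2] = √(16) = 4.
  L[3][0] = (6) / L[0][0] = 3.
  L[3][1] = (-8) / L[1][1] = -2.
  L[3][2] = (-4) / L[2][2] = -1.
Step 4: L[3][3] = √(9) = 3.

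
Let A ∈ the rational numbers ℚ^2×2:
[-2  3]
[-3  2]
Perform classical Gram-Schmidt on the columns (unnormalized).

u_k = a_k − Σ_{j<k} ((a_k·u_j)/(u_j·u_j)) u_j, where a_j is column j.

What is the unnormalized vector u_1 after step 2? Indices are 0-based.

u_1 = (15/13, -10/13)

Step 1: u_0 = a_0 = (-2, -3).
Step 2: u_1 = a_1 − (-12/13)·u_0 = (15/13, -10/13).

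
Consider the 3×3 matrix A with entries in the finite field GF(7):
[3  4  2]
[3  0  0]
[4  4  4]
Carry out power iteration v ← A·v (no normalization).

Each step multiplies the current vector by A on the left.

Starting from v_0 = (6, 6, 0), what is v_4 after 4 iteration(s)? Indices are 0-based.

v_4 = (0, 2, 1)

v_0 = (6, 6, 0).
v_1 = A·v_0 = (0, 4, 6).
v_2 = A·v_1 = (0, 0, 5).
v_3 = A·v_2 = (3, 0, 6).
v_4 = A·v_3 = (0, 2, 1).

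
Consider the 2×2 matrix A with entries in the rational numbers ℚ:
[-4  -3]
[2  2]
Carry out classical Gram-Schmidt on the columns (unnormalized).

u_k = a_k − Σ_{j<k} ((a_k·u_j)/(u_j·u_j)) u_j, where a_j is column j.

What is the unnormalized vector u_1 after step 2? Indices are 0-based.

u_1 = (1/5, 2/5)

Step 1: u_0 = a_0 = (-4, 2).
Step 2: u_1 = a_1 − (4/5)·u_0 = (1/5, 2/5).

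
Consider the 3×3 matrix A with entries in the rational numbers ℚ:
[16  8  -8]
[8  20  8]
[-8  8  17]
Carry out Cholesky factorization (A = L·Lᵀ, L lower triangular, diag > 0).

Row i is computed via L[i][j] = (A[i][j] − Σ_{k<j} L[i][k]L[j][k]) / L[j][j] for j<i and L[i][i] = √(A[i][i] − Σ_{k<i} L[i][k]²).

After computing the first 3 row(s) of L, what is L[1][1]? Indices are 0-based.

L[1][1] = 4

Step 1: L[0][0] = √(16) = 4.
  L[1][0] = (8) / L[0][0] = 2.
Step 2: L[1][1] = √(16) = 4.
  L[2][0] = (-8) / L[0][0] = -2.
  L[2][1] = (12) / L[1][1] = 3.
Step 3: L[2][2] = √(4) = 2.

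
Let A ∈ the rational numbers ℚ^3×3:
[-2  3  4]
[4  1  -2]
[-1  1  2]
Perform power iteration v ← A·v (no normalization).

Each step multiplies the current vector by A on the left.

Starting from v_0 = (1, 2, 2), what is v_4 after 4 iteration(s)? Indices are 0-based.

v_4 = (64, 436, 8)

v_0 = (1, 2, 2).
v_1 = A·v_0 = (12, 2, 5).
v_2 = A·v_1 = (2, 40, 0).
v_3 = A·v_2 = (116, 48, 38).
v_4 = A·v_3 = (64, 436, 8).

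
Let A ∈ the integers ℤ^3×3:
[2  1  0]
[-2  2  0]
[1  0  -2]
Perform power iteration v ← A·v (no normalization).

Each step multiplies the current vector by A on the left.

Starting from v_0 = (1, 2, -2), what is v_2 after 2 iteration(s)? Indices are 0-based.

v_2 = (10, -4, -6)

v_0 = (1, 2, -2).
v_1 = A·v_0 = (4, 2, 5).
v_2 = A·v_1 = (10, -4, -6).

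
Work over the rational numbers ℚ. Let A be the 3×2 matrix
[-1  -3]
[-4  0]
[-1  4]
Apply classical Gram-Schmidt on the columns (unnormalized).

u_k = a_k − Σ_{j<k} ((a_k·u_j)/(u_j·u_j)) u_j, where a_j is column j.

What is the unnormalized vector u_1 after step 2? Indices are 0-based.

Step 1: u_0 = a_0 = (-1, -4, -1).
Step 2: u_1 = a_1 − (-1/18)·u_0 = (-55/18, -2/9, 71/18).

u_1 = (-55/18, -2/9, 71/18)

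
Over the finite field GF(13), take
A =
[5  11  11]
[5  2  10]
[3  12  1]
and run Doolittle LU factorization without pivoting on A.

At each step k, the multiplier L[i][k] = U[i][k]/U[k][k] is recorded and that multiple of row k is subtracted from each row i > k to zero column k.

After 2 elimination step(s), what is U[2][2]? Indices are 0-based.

Step 1: pivot at (0,0) is 5.
  row1 ← row1 − (1)·row0  ⇒  L[1][0]=1, U row1=(0, 4, 12)
  row2 ← row2 − (11)·row0  ⇒  L[2][0]=11, U row2=(0, 8, 10)
Step 2: pivot at (1,1) is 4.
  row2 ← row2 − (2)·row1  ⇒  L[2][1]=2, U row2=(0, 0, 12)

U[2][2] = 12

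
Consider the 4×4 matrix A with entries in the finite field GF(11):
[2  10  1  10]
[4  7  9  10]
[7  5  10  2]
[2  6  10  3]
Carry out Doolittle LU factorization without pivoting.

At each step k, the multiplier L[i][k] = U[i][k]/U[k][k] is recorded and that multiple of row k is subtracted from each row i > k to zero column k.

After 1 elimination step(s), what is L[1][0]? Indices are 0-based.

L[1][0] = 2

Step 1: pivot at (0,0) is 2.
  row1 ← row1 − (2)·row0  ⇒  L[1][0]=2, U row1=(0, 9, 7, 1)
  row2 ← row2 − (9)·row0  ⇒  L[2][0]=9, U row2=(0, 3, 1, 0)
  row3 ← row3 − (1)·row0  ⇒  L[3][0]=1, U row3=(0, 7, 9, 4)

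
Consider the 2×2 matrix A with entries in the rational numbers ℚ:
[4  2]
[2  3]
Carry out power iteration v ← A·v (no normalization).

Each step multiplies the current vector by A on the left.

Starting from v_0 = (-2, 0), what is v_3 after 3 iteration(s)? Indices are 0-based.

v_0 = (-2, 0).
v_1 = A·v_0 = (-8, -4).
v_2 = A·v_1 = (-40, -28).
v_3 = A·v_2 = (-216, -164).

v_3 = (-216, -164)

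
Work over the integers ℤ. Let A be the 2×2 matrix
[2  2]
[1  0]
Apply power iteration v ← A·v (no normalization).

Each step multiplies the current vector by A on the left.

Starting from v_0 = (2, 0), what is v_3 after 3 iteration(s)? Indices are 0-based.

v_3 = (32, 12)

v_0 = (2, 0).
v_1 = A·v_0 = (4, 2).
v_2 = A·v_1 = (12, 4).
v_3 = A·v_2 = (32, 12).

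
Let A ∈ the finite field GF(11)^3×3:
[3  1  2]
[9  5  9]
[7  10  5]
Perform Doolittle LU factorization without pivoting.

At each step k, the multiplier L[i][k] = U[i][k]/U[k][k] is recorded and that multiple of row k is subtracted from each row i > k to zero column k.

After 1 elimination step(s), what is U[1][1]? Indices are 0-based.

U[1][1] = 2

k=0: U[0][0]=3
  eliminate (1,0): mult=3, new row 1: (0, 2, 3); set L[1][0]=3
  eliminate (2,0): mult=6, new row 2: (0, 4, 4); set L[2][0]=6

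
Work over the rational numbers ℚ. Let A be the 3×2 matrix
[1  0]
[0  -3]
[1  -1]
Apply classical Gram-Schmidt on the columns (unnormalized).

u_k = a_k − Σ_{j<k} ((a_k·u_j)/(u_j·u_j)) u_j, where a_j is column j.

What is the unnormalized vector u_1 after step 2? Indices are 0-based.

u_1 = (1/2, -3, -1/2)

Step 1: u_0 = a_0 = (1, 0, 1).
Step 2: u_1 = a_1 − (-1/2)·u_0 = (1/2, -3, -1/2).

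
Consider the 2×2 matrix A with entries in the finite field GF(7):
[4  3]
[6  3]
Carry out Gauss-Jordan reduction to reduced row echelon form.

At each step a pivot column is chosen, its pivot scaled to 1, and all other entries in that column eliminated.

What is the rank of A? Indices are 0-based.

pivot(0,0)=4: scale R0 → (1, 6)
  clear (1,0): R1 −= (6)R0 → (0, 2)
pivot(1,1)=2: scale R1 → (0, 1)
  clear (0,1): R0 −= (6)R1 → (1, 0)

rank = 2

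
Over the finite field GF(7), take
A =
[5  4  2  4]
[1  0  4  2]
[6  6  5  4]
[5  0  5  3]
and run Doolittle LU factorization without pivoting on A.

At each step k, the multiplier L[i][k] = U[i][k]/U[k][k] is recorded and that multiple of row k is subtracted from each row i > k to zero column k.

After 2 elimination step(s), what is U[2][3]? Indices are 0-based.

Step 1: pivot at (0,0) is 5.
  row1 ← row1 − (3)·row0  ⇒  L[1][0]=3, U row1=(0, 2, 5, 4)
  row2 ← row2 − (4)·row0  ⇒  L[2][0]=4, U row2=(0, 4, 4, 2)
  row3 ← row3 − (1)·row0  ⇒  L[3][0]=1, U row3=(0, 3, 3, 6)
Step 2: pivot at (1,1) is 2.
  row2 ← row2 − (2)·row1  ⇒  L[2][1]=2, U row2=(0, 0, 1, 1)
  row3 ← row3 − (5)·row1  ⇒  L[3][1]=5, U row3=(0, 0, 6, 0)

U[2][3] = 1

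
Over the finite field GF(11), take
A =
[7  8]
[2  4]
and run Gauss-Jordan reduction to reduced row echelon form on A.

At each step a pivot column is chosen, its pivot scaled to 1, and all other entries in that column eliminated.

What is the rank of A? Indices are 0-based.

rank = 2

pivot(0,0)=7: scale R0 → (1, 9)
  clear (1,0): R1 −= (2)R0 → (0, 8)
pivot(1,1)=8: scale R1 → (0, 1)
  clear (0,1): R0 −= (9)R1 → (1, 0)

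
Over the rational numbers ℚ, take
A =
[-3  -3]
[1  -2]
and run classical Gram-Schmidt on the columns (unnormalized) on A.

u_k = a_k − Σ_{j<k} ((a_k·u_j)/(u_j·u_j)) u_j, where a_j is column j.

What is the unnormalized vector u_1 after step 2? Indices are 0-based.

u_1 = (-9/10, -27/10)

Step 1: u_0 = a_0 = (-3, 1).
Step 2: u_1 = a_1 − (7/10)·u_0 = (-9/10, -27/10).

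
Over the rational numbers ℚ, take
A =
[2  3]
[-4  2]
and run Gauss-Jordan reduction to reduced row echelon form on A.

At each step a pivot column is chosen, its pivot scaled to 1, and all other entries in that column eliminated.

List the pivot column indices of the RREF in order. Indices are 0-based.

pivot columns: 0, 1

step 1: normalize row 0 (÷2) = (1, 3/2)
  row 1: subtract -4×row0 = (0, 8)
step 2: normalize row 1 (÷8) = (0, 1)
  row 0: subtract 3/2×row1 = (1, 0)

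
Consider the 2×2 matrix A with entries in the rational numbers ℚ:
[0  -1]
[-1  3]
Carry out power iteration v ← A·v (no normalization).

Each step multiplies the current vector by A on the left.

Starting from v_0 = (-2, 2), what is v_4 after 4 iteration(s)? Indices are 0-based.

v_0 = (-2, 2).
v_1 = A·v_0 = (-2, 8).
v_2 = A·v_1 = (-8, 26).
v_3 = A·v_2 = (-26, 86).
v_4 = A·v_3 = (-86, 284).

v_4 = (-86, 284)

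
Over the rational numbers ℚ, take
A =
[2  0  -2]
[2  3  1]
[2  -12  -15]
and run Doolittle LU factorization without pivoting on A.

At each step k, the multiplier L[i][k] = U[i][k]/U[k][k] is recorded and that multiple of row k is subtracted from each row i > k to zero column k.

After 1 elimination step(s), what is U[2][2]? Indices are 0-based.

U[2][2] = -13

[col 0] pivot 2
  R1 -= 1*R0 → (0, 3, 3)  (L[1][0] := 1)
  R2 -= 1*R0 → (0, -12, -13)  (L[2][0] := 1)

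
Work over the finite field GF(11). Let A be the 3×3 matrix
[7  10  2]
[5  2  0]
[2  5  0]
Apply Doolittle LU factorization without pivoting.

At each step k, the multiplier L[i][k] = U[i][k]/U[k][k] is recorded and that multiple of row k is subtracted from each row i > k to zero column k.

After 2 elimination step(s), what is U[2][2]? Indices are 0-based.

U[2][2] = 8

k=0: U[0][0]=7
  eliminate (1,0): mult=7, new row 1: (0, 9, 8); set L[1][0]=7
  eliminate (2,0): mult=5, new row 2: (0, 10, 1); set L[2][0]=5
k=1: U[1][1]=9
  eliminate (2,1): mult=6, new row 2: (0, 0, 8); set L[2][1]=6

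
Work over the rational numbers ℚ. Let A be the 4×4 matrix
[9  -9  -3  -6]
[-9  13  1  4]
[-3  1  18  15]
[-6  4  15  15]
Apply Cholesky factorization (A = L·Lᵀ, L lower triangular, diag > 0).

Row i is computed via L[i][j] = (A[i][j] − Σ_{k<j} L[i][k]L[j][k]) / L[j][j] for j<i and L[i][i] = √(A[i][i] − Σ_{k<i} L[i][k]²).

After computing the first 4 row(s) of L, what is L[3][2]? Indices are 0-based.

L[3][2] = 3

Step 1: L[0][0] = √(9) = 3.
  L[1][0] = (-9) / L[0][0] = -3.
Step 2: L[1][1] = √(4) = 2.
  L[2][0] = (-3) / L[0][0] = -1.
  L[2][1] = (-2) / L[1][1] = -1.
Step 3: L[2][2] = √(16) = 4.
  L[3][0] = (-6) / L[0][0] = -2.
  L[3][1] = (-2) / L[1][1] = -1.
  L[3][2] = (12) / L[2][2] = 3.
Step 4: L[3][3] = √(1) = 1.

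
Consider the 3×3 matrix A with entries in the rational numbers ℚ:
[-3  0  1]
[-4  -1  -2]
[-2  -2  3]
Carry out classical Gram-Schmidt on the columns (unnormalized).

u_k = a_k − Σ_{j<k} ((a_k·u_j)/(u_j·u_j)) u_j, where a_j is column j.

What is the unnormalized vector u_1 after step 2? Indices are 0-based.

Step 1: u_0 = a_0 = (-3, -4, -2).
Step 2: u_1 = a_1 − (8/29)·u_0 = (24/29, 3/29, -42/29).

u_1 = (24/29, 3/29, -42/29)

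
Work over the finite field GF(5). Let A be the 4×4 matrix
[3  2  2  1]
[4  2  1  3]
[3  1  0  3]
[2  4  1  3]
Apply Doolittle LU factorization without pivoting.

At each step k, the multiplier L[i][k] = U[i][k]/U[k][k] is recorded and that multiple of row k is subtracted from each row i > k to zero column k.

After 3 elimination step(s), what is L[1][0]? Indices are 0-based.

L[1][0] = 3

k=0: U[0][0]=3
  eliminate (1,0): mult=3, new row 1: (0, 1, 0, 0); set L[1][0]=3
  eliminate (2,0): mult=1, new row 2: (0, 4, 3, 2); set L[2][0]=1
  eliminate (3,0): mult=4, new row 3: (0, 1, 3, 4); set L[3][0]=4
k=1: U[1][1]=1
  eliminate (2,1): mult=4, new row 2: (0, 0, 3, 2); set L[2][1]=4
  eliminate (3,1): mult=1, new row 3: (0, 0, 3, 4); set L[3][1]=1
k=2: U[2][2]=3
  eliminate (3,2): mult=1, new row 3: (0, 0, 0, 2); set L[3][2]=1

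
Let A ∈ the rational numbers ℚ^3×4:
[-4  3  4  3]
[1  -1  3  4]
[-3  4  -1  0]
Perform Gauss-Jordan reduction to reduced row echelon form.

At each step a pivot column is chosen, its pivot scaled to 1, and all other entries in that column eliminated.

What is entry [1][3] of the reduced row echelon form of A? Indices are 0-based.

step 1: normalize row 0 (÷-4) = (1, -3/4, -1, -3/4)
  row 1: subtract 1×row0 = (0, -1/4, 4, 19/4)
  row 2: subtract -3×row0 = (0, 7/4, -4, -9/4)
step 2: normalize row 1 (÷-1/4) = (0, 1, -16, -19)
  row 0: subtract -3/4×row1 = (1, 0, -13, -15)
  row 2: subtract 7/4×row1 = (0, 0, 24, 31)
step 3: normalize row 2 (÷24) = (0, 0, 1, 31/24)
  row 0: subtract -13×row2 = (1, 0, 0, 43/24)
  row 1: subtract -16×row2 = (0, 1, 0, 5/3)

M[1][3] = 5/3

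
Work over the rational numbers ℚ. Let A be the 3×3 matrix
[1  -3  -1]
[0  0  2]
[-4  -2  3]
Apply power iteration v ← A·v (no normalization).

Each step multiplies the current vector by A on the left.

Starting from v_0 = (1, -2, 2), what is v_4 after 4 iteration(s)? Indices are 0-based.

v_4 = (23, -4, 190)

v_0 = (1, -2, 2).
v_1 = A·v_0 = (5, 4, 6).
v_2 = A·v_1 = (-13, 12, -10).
v_3 = A·v_2 = (-39, -20, -2).
v_4 = A·v_3 = (23, -4, 190).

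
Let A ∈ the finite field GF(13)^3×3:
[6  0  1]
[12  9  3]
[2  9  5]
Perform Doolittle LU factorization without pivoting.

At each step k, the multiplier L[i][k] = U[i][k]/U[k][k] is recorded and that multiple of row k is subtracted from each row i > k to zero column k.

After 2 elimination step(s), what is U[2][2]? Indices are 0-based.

[col 0] pivot 6
  R1 -= 2*R0 → (0, 9, 1)  (L[1][0] := 2)
  R2 -= 9*R0 → (0, 9, 9)  (L[2][0] := 9)
[col 1] pivot 9
  R2 -= 1*R1 → (0, 0, 8)  (L[2][1] := 1)

U[2][2] = 8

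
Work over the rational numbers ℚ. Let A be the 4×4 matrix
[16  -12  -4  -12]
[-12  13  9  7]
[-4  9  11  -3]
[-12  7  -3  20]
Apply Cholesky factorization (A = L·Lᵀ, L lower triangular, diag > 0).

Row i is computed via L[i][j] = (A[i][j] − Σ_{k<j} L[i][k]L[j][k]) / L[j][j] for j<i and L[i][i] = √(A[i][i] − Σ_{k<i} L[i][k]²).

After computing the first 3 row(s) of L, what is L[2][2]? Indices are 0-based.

L[2][2] = 1

Step 1: L[0][0] = √(16) = 4.
  L[1][0] = (-12) / L[0][0] = -3.
Step 2: L[1][1] = √(4) = 2.
  L[2][0] = (-4) / L[0][0] = -1.
  L[2][1] = (6) / L[1][1] = 3.
Step 3: L[2][2] = √(1) = 1.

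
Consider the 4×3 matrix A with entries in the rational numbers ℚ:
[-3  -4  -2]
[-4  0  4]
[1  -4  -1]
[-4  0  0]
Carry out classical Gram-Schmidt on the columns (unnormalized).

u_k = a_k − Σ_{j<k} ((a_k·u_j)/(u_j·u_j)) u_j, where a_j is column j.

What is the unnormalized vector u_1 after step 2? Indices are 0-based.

u_1 = (-24/7, 16/21, -88/21, 16/21)

Step 1: u_0 = a_0 = (-3, -4, 1, -4).
Step 2: u_1 = a_1 − (4/21)·u_0 = (-24/7, 16/21, -88/21, 16/21).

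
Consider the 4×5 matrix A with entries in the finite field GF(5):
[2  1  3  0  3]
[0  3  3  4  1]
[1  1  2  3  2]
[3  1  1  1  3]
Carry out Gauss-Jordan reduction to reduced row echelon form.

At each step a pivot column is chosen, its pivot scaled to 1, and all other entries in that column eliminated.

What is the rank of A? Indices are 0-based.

step 1: normalize row 0 (÷2) = (1, 3, 4, 0, 4)
  row 2: subtract 1×row0 = (0, 3, 3, 3, 3)
  row 3: subtract 3×row0 = (0, 2, 4, 1, 1)
step 2: normalize row 1 (÷3) = (0, 1, 1, 3, 2)
  row 0: subtract 3×row1 = (1, 0, 1, 1, 3)
  row 2: subtract 3×row1 = (0, 0, 0, 4, 2)
  row 3: subtract 2×row1 = (0, 0, 2, 0, 2)
step 3: exchange rows 2,3
step 3: normalize row 2 (÷2) = (0, 0, 1, 0, 1)
  row 0: subtract 1×row2 = (1, 0, 0, 1, 2)
  row 1: subtract 1×row2 = (0, 1, 0, 3, 1)
step 4: normalize row 3 (÷4) = (0, 0, 0, 1, 3)
  row 0: subtract 1×row3 = (1, 0, 0, 0, 4)
  row 1: subtract 3×row3 = (0, 1, 0, 0, 2)

rank = 4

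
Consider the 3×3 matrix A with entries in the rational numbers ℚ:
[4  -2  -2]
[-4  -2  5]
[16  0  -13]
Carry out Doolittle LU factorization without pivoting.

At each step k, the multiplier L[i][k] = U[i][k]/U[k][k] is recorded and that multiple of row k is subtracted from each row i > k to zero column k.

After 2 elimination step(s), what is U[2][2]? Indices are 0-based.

U[2][2] = 1

k=0: U[0][0]=4
  eliminate (1,0): mult=-1, new row 1: (0, -4, 3); set L[1][0]=-1
  eliminate (2,0): mult=4, new row 2: (0, 8, -5); set L[2][0]=4
k=1: U[1][1]=-4
  eliminate (2,1): mult=-2, new row 2: (0, 0, 1); set L[2][1]=-2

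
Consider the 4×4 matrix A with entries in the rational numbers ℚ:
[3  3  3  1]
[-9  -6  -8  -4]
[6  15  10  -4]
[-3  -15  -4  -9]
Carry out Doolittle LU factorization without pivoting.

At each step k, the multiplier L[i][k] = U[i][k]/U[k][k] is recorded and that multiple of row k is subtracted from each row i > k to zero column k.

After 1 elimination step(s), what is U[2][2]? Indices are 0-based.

k=0: U[0][0]=3
  eliminate (1,0): mult=-3, new row 1: (0, 3, 1, -1); set L[1][0]=-3
  eliminate (2,0): mult=2, new row 2: (0, 9, 4, -6); set L[2][0]=2
  eliminate (3,0): mult=-1, new row 3: (0, -12, -1, -8); set L[3][0]=-1

U[2][2] = 4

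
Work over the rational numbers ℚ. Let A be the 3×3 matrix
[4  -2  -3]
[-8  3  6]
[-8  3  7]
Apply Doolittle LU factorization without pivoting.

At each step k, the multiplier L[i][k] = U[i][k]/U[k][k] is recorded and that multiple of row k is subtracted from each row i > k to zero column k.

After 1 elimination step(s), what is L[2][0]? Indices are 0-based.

L[2][0] = -2

Step 1: pivot at (0,0) is 4.
  row1 ← row1 − (-2)·row0  ⇒  L[1][0]=-2, U row1=(0, -1, 0)
  row2 ← row2 − (-2)·row0  ⇒  L[2][0]=-2, U row2=(0, -1, 1)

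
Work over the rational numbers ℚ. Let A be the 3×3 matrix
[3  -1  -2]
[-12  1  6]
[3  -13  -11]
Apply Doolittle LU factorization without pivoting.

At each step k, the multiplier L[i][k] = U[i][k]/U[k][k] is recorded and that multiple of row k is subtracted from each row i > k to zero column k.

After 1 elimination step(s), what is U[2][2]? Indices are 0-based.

k=0: U[0][0]=3
  eliminate (1,0): mult=-4, new row 1: (0, -3, -2); set L[1][0]=-4
  eliminate (2,0): mult=1, new row 2: (0, -12, -9); set L[2][0]=1

U[2][2] = -9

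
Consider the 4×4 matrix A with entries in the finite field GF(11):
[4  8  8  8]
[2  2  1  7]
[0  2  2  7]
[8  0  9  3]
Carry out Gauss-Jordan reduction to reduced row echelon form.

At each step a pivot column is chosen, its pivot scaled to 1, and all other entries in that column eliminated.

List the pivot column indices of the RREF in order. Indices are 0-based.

pivot columns: 0, 1, 2, 3

pivot(0,0)=4: scale R0 → (1, 2, 2, 2)
  clear (1,0): R1 −= (2)R0 → (0, 9, 8, 3)
  clear (3,0): R3 −= (8)R0 → (0, 6, 4, 9)
pivot(1,1)=9: scale R1 → (0, 1, 7, 4)
  clear (0,1): R0 −= (2)R1 → (1, 0, 10, 5)
  clear (2,1): R2 −= (2)R1 → (0, 0, 10, 10)
  clear (3,1): R3 −= (6)R1 → (0, 0, 6, 7)
pivot(2,2)=10: scale R2 → (0, 0, 1, 1)
  clear (0,2): R0 −= (10)R2 → (1, 0, 0, 6)
  clear (1,2): R1 −= (7)R2 → (0, 1, 0, 8)
  clear (3,2): R3 −= (6)R2 → (0, 0, 0, 1)
pivot(3,3)=1: scale R3 → (0, 0, 0, 1)
  clear (0,3): R0 −= (6)R3 → (1, 0, 0, 0)
  clear (1,3): R1 −= (8)R3 → (0, 1, 0, 0)
  clear (2,3): R2 −= (1)R3 → (0, 0, 1, 0)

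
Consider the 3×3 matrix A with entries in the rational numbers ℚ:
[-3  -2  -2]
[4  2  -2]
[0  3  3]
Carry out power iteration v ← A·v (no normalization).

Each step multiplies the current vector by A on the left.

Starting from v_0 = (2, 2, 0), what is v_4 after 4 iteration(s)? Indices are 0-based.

v_4 = (322, -668, -330)

v_0 = (2, 2, 0).
v_1 = A·v_0 = (-10, 12, 6).
v_2 = A·v_1 = (-6, -28, 54).
v_3 = A·v_2 = (-34, -188, 78).
v_4 = A·v_3 = (322, -668, -330).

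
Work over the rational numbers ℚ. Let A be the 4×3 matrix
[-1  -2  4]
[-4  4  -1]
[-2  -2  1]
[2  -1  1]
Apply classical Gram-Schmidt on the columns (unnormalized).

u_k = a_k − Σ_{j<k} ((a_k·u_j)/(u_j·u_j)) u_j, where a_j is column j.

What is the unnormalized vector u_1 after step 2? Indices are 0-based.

u_1 = (-62/25, 52/25, -74/25, -1/25)

Step 1: u_0 = a_0 = (-1, -4, -2, 2).
Step 2: u_1 = a_1 − (-12/25)·u_0 = (-62/25, 52/25, -74/25, -1/25).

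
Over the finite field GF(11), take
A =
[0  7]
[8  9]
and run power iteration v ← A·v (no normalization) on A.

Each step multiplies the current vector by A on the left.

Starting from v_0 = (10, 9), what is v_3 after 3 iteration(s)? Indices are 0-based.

v_3 = (9, 6)

v_0 = (10, 9).
v_1 = A·v_0 = (8, 7).
v_2 = A·v_1 = (5, 6).
v_3 = A·v_2 = (9, 6).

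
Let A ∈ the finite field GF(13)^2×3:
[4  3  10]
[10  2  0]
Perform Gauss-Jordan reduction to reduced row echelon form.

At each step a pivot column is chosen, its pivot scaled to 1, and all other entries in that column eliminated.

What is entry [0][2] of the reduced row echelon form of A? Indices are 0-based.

M[0][2] = 5

[1] R0 /= 4  ⇒  (1, 4, 9)
     R1 -= 10·R0  ⇒  (0, 1, 1)
[2] R1 /= 1  ⇒  (0, 1, 1)
     R0 -= 4·R1  ⇒  (1, 0, 5)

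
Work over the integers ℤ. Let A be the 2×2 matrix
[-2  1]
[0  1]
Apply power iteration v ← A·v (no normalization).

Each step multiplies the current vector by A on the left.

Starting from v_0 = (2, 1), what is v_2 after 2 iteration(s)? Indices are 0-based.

v_0 = (2, 1).
v_1 = A·v_0 = (-3, 1).
v_2 = A·v_1 = (7, 1).

v_2 = (7, 1)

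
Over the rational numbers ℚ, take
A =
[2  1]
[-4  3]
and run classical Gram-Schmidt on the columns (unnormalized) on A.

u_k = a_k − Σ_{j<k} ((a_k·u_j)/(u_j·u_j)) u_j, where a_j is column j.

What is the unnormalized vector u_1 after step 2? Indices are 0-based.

Step 1: u_0 = a_0 = (2, -4).
Step 2: u_1 = a_1 − (-1/2)·u_0 = (2, 1).

u_1 = (2, 1)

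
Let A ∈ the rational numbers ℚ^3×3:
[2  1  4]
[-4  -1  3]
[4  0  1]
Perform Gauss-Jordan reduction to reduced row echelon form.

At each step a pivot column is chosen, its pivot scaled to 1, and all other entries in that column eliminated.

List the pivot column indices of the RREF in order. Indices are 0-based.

pivot(0,0)=2: scale R0 → (1, 1/2, 2)
  clear (1,0): R1 −= (-4)R0 → (0, 1, 11)
  clear (2,0): R2 −= (4)R0 → (0, -2, -7)
pivot(1,1)=1: scale R1 → (0, 1, 11)
  clear (0,1): R0 −= (1/2)R1 → (1, 0, -7/2)
  clear (2,1): R2 −= (-2)R1 → (0, 0, 15)
pivot(2,2)=15: scale R2 → (0, 0, 1)
  clear (0,2): R0 −= (-7/2)R2 → (1, 0, 0)
  clear (1,2): R1 −= (11)R2 → (0, 1, 0)

pivot columns: 0, 1, 2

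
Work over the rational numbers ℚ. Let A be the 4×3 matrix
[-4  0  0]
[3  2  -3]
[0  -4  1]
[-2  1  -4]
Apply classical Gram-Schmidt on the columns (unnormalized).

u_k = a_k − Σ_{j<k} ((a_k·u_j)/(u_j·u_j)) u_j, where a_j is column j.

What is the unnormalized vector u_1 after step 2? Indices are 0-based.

Step 1: u_0 = a_0 = (-4, 3, 0, -2).
Step 2: u_1 = a_1 − (4/29)·u_0 = (16/29, 46/29, -4, 37/29).

u_1 = (16/29, 46/29, -4, 37/29)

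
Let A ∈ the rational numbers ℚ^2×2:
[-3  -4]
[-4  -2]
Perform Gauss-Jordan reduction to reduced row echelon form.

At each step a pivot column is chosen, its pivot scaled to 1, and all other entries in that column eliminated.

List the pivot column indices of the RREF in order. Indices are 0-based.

step 1: normalize row 0 (÷-3) = (1, 4/3)
  row 1: subtract -4×row0 = (0, 10/3)
step 2: normalize row 1 (÷10/3) = (0, 1)
  row 0: subtract 4/3×row1 = (1, 0)

pivot columns: 0, 1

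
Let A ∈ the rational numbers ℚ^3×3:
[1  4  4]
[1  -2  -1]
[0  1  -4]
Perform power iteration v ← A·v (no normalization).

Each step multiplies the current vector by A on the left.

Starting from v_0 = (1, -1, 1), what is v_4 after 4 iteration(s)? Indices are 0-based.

v_0 = (1, -1, 1).
v_1 = A·v_0 = (1, 2, -5).
v_2 = A·v_1 = (-11, 2, 22).
v_3 = A·v_2 = (85, -37, -86).
v_4 = A·v_3 = (-407, 245, 307).

v_4 = (-407, 245, 307)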